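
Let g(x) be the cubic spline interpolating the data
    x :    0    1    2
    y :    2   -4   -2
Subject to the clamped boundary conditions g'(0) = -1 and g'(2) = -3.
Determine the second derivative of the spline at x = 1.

26

Let m_i = g''(x_i). Step sizes h_i = 1, 1; slopes of the chords Δ_i = (y_(i+1) - y_i)/h_i = -6, 2.
  1·m_0 + 4·m_1 + 1·m_2 = 6(Δ_1 - Δ_0) = 48
Clamped end conditions give two more equations: 2h_0·m_0 + h_0·m_1 = 6(Δ_0 - g'(0)) = -30 and h_1·m_1 + 2h_1·m_2 = 6(g'(2) - Δ_1) = -30.
Hence m_0 = -28, m_1 = 26, m_2 = -28.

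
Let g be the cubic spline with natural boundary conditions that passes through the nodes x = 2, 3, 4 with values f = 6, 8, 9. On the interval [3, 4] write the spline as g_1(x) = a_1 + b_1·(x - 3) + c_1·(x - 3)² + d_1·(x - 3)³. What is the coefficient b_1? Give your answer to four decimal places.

Put m_i = g'' at the i-th knot. Here h = (1, 1) and Δ = (2, 1), so the interior equations h_(i-1)·m_(i-1) + 2(h_(i-1)+h_i)·m_i + h_i·m_(i+1) = 6(Δ_i − Δ_(i-1)) read
  1·m_0 + 4·m_1 + 1·m_2 = 6(Δ_1 - Δ_0) = -6
Natural end conditions: m_0 = m_2 = 0.
Solving the tridiagonal system: m_0 = 0, m_1 = -3/2, m_2 = 0.
On [3, 4], with g_1(x) = a_1 + b_1·(x - 3) + c_1·(x - 3)² + d_1·(x - 3)³: c_1 = m_1/2 = -3/4, d_1 = (m_2 - m_1)/(6h_1) = 1/4, b_1 = Δ_1 - h_1(2m_1 + m_2)/6 = 3/2.

1.5000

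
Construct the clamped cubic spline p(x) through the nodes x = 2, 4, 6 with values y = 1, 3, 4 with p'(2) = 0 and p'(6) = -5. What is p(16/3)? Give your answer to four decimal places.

5.5741

With M_i denoting the second derivative at x_i, h_i = 2, 2, and Δ_i = (y_(i+1) − y_i)/h_i = 1, 1/2:
  2·M_0 + 8·M_1 + 2·M_2 = 6(Δ_1 - Δ_0) = -3
Clamped end conditions give two more equations: 2h_0·M_0 + h_0·M_1 = 6(Δ_0 - p'(2)) = 6 and h_1·M_1 + 2h_1·M_2 = 6(p'(6) - Δ_1) = -33.
Solving the tridiagonal system: M_0 = 5/8, M_1 = 7/4, M_2 = -73/8.
On [4, 6], p(x) = 3 + 19/8·(x - 4) + 7/8·(x - 4)² - 29/32·(x - 4)³.
With (x - 4) = 4/3: p(16/3) = 301/54.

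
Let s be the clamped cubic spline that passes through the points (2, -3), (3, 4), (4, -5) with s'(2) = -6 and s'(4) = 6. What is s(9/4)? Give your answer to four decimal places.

With σ_i denoting the second derivative at x_i, h_i = 1, 1, and Δ_i = (y_(i+1) − y_i)/h_i = 7, -9:
  1·σ_0 + 4·σ_1 + 1·σ_2 = 6(Δ_1 - Δ_0) = -96
Clamped end conditions give two more equations: 2h_0·σ_0 + h_0·σ_1 = 6(Δ_0 - s'(2)) = 78 and h_1·σ_1 + 2h_1·σ_2 = 6(s'(4) - Δ_1) = 90.
Solving: σ_0 = 69, σ_1 = -60, σ_2 = 75.
On [2, 3], s(x) = -3 - 6·(x - 2) + 69/2·(x - 2)² - 43/2·(x - 2)³.
With (x - 2) = 1/4: s(9/4) = -343/128.

-2.6797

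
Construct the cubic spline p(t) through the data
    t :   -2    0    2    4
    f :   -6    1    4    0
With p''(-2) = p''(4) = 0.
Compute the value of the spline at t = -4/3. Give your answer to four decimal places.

Write M_i for p''(x_i). With h_i = 2, 2, 2 and divided differences Δ_i = 7/2, 3/2, -2, the continuity of p' gives the tridiagonal system
  2·M_0 + 8·M_1 + 2·M_2 = 6(Δ_1 - Δ_0) = -12
  2·M_1 + 8·M_2 + 2·M_3 = 6(Δ_2 - Δ_1) = -21
Natural end conditions: M_0 = M_3 = 0.
Solving the tridiagonal system: M_0 = 0, M_1 = -9/10, M_2 = -12/5, M_3 = 0.
On [-2, 0], p(t) = -6 + 19/5·(t + 2) + 0·(t + 2)² - 3/40·(t + 2)³.
With (t + 2) = 2/3: p(-4/3) = -157/45.

-3.4889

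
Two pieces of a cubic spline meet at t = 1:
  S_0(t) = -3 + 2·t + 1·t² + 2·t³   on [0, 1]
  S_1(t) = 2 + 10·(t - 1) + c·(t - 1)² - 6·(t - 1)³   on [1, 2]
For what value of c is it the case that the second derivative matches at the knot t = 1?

S_0''(t) = 2 + 12·t, so S_0''(1) = 14. On the right, S_1''(1) = 2c, so c = 7.

7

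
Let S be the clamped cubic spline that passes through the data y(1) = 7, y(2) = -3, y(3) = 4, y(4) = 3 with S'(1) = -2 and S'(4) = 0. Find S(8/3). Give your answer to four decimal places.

With m_i denoting the second derivative at x_i, h_i = 1, 1, 1, and Δ_i = (y_(i+1) − y_i)/h_i = -10, 7, -1:
  1·m_0 + 4·m_1 + 1·m_2 = 6(Δ_1 - Δ_0) = 102
  1·m_1 + 4·m_2 + 1·m_3 = 6(Δ_2 - Δ_1) = -48
Clamped end conditions give two more equations: 2h_0·m_0 + h_0·m_1 = 6(Δ_0 - S'(1)) = -48 and h_2·m_2 + 2h_2·m_3 = 6(S'(4) - Δ_2) = 6.
Solving: m_0 = -688/15, m_1 = 656/15, m_2 = -406/15, m_3 = 248/15.
On [2, 3], S(x) = -3 - 46/15·(x - 2) + 328/15·(x - 2)² - 59/5·(x - 2)³.
With (x - 2) = 2/3: S(8/3) = 53/45.

1.1778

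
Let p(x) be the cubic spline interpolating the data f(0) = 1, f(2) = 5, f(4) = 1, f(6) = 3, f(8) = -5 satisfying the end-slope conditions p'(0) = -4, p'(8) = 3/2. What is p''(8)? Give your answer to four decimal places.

12.4732

Write σ_i for p''(x_i). With h_i = 2, 2, 2, 2 and divided differences Δ_i = 2, -2, 1, -4, the continuity of p' gives the tridiagonal system
  2·σ_0 + 8·σ_1 + 2·σ_2 = 6(Δ_1 - Δ_0) = -24
  2·σ_1 + 8·σ_2 + 2·σ_3 = 6(Δ_2 - Δ_1) = 18
  2·σ_2 + 8·σ_3 + 2·σ_4 = 6(Δ_3 - Δ_2) = -30
Clamped end conditions give two more equations: 2h_0·σ_0 + h_0·σ_1 = 6(Δ_0 - p'(0)) = 36 and h_3·σ_3 + 2h_3·σ_4 = 6(p'(8) - Δ_3) = 33.
Forward elimination and back-substitution give σ_0 = 1445/112, σ_1 = -437/56, σ_2 = 101/16, σ_3 = -473/56, σ_4 = 1397/112.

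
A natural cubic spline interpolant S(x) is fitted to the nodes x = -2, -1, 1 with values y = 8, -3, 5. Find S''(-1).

15

With M_i denoting the second derivative at x_i, h_i = 1, 2, and Δ_i = (y_(i+1) − y_i)/h_i = -11, 4:
  1·M_0 + 6·M_1 + 2·M_2 = 6(Δ_1 - Δ_0) = 90
Natural end conditions: M_0 = M_2 = 0.
Hence M_0 = 0, M_1 = 15, M_2 = 0.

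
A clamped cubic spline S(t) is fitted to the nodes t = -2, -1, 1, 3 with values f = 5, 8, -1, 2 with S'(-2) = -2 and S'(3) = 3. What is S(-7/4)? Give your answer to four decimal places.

Put M_i = S'' at the i-th knot. Here h = (1, 2, 2) and Δ = (3, -9/2, 3/2), so the interior equations h_(i-1)·M_(i-1) + 2(h_(i-1)+h_i)·M_i + h_i·M_(i+1) = 6(Δ_i − Δ_(i-1)) read
  1·M_0 + 6·M_1 + 2·M_2 = 6(Δ_1 - Δ_0) = -45
  2·M_1 + 8·M_2 + 2·M_3 = 6(Δ_2 - Δ_1) = 36
Clamped end conditions give two more equations: 2h_0·M_0 + h_0·M_1 = 6(Δ_0 - S'(-2)) = 30 and h_2·M_2 + 2h_2·M_3 = 6(S'(3) - Δ_2) = 9.
Solving the tridiagonal system: M_0 = 22, M_1 = -14, M_2 = 17/2, M_3 = -2.
On [-2, -1], S(t) = 5 - 2·(t + 2) + 11·(t + 2)² - 6·(t + 2)³.
With (t + 2) = 1/4: S(-7/4) = 163/32.

5.0938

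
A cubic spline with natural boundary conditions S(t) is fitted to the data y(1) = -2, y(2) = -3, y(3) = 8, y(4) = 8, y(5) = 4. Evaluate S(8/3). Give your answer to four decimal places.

4.5450

Put M_i = S'' at the i-th knot. Here h = (1, 1, 1, 1) and Δ = (-1, 11, 0, -4), so the interior equations h_(i-1)·M_(i-1) + 2(h_(i-1)+h_i)·M_i + h_i·M_(i+1) = 6(Δ_i − Δ_(i-1)) read
  1·M_0 + 4·M_1 + 1·M_2 = 6(Δ_1 - Δ_0) = 72
  1·M_1 + 4·M_2 + 1·M_3 = 6(Δ_2 - Δ_1) = -66
  1·M_2 + 4·M_3 + 1·M_4 = 6(Δ_3 - Δ_2) = -24
Natural end conditions: M_0 = M_4 = 0.
Solving: M_0 = 0, M_1 = 165/7, M_2 = -156/7, M_3 = -3/7, M_4 = 0.
On [2, 3], S(t) = -3 + 48/7·(t - 2) + 165/14·(t - 2)² - 107/14·(t - 2)³.
With (t - 2) = 2/3: S(8/3) = 859/189.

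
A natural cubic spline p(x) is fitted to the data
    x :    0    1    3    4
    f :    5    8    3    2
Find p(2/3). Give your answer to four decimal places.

7.4167

Write σ_i for p''(x_i). With h_i = 1, 2, 1 and divided differences Δ_i = 3, -5/2, -1, the continuity of p' gives the tridiagonal system
  1·σ_0 + 6·σ_1 + 2·σ_2 = 6(Δ_1 - Δ_0) = -33
  2·σ_1 + 6·σ_2 + 1·σ_3 = 6(Δ_2 - Δ_1) = 9
Natural end conditions: σ_0 = σ_3 = 0.
Hence σ_0 = 0, σ_1 = -27/4, σ_2 = 15/4, σ_3 = 0.
On [0, 1], p(x) = 5 + 33/8·x + 0·x² - 9/8·x³.
With x = 2/3: p(2/3) = 89/12.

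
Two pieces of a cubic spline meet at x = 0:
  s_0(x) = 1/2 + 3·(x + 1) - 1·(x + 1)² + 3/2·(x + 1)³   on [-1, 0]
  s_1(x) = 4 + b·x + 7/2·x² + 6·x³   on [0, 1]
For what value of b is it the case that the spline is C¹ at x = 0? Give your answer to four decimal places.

s_0'(x) = 3 - 2·(x + 1) + 9/2·(x + 1)², so s_0'(0) = 11/2. On the right, s_1'(0) = b, so b = 11/2.

5.5000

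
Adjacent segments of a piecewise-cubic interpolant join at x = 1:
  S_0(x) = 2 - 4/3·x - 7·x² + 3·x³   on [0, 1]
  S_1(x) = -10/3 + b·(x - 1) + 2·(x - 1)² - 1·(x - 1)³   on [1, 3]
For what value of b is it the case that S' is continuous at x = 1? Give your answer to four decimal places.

S_0'(x) = -4/3 - 14·x + 9·x², so S_0'(1) = -19/3. On the right, S_1'(1) = b, so b = -19/3.

-6.3333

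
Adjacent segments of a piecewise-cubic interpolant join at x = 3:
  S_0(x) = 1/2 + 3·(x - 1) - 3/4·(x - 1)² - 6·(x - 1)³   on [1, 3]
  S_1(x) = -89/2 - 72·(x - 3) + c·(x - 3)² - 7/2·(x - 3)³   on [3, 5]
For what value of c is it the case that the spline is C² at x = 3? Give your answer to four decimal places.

S_0''(x) = -3/2 - 36·(x - 1), so S_0''(3) = -147/2. On the right, S_1''(3) = 2c, so c = -147/4.

-36.7500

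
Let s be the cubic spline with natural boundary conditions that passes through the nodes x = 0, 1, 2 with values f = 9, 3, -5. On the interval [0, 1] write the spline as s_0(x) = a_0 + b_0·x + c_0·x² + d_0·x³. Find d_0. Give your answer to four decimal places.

Let M_i = s''(x_i). Step sizes h_i = 1, 1; slopes of the chords Δ_i = (y_(i+1) - y_i)/h_i = -6, -8.
  1·M_0 + 4·M_1 + 1·M_2 = 6(Δ_1 - Δ_0) = -12
Natural end conditions: M_0 = M_2 = 0.
Hence M_0 = 0, M_1 = -3, M_2 = 0.
On [0, 1], with s_0(x) = a_0 + b_0·x + c_0·x² + d_0·x³: c_0 = M_0/2 = 0, d_0 = (M_1 - M_0)/(6h_0) = -1/2, b_0 = Δ_0 - h_0(2M_0 + M_1)/6 = -11/2.

-0.5000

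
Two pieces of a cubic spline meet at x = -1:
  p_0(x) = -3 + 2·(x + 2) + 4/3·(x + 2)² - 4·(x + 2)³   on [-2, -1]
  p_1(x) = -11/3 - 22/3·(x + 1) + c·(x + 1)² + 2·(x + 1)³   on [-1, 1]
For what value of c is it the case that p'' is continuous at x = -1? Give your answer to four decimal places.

-10.6667

p_0''(x) = 8/3 - 24·(x + 2), so p_0''(-1) = -64/3. On the right, p_1''(-1) = 2c, so c = -32/3.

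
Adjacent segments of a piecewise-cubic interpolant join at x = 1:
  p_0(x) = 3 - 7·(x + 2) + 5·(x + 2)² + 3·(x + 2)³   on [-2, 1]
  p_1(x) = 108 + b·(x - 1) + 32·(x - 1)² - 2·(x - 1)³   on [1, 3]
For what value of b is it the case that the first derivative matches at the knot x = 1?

104

p_0'(x) = -7 + 10·(x + 2) + 9·(x + 2)², so p_0'(1) = 104. On the right, p_1'(1) = b, so b = 104.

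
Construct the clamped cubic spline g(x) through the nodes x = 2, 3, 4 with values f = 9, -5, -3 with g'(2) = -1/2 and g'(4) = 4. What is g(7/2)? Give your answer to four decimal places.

-5.7344

Put M_i = g'' at the i-th knot. Here h = (1, 1) and Δ = (-14, 2), so the interior equations h_(i-1)·M_(i-1) + 2(h_(i-1)+h_i)·M_i + h_i·M_(i+1) = 6(Δ_i − Δ_(i-1)) read
  1·M_0 + 4·M_1 + 1·M_2 = 6(Δ_1 - Δ_0) = 96
Clamped end conditions give two more equations: 2h_0·M_0 + h_0·M_1 = 6(Δ_0 - g'(2)) = -81 and h_1·M_1 + 2h_1·M_2 = 6(g'(4) - Δ_1) = 12.
Forward elimination and back-substitution give M_0 = -249/4, M_1 = 87/2, M_2 = -63/4.
On [3, 4], g(x) = -5 - 79/8·(x - 3) + 87/4·(x - 3)² - 79/8·(x - 3)³.
With (x - 3) = 1/2: g(7/2) = -367/64.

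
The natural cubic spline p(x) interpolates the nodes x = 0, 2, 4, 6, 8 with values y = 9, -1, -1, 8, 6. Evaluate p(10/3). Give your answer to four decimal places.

With M_i denoting the second derivative at x_i, h_i = 2, 2, 2, 2, and Δ_i = (y_(i+1) − y_i)/h_i = -5, 0, 9/2, -1:
  2·M_0 + 8·M_1 + 2·M_2 = 6(Δ_1 - Δ_0) = 30
  2·M_1 + 8·M_2 + 2·M_3 = 6(Δ_2 - Δ_1) = 27
  2·M_2 + 8·M_3 + 2·M_4 = 6(Δ_3 - Δ_2) = -33
Natural end conditions: M_0 = M_4 = 0.
Solving the tridiagonal system: M_0 = 0, M_1 = 309/112, M_2 = 111/28, M_3 = -573/112, M_4 = 0.
On [2, 4], p(x) = -1 - 177/56·(x - 2) + 309/224·(x - 2)² + 45/448·(x - 2)³.
With (x - 2) = 4/3: p(10/3) = -53/21.

-2.5238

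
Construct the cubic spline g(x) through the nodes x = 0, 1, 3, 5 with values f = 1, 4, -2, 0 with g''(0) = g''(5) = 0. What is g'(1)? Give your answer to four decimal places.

Let m_i = g''(x_i). Step sizes h_i = 1, 2, 2; slopes of the chords Δ_i = (y_(i+1) - y_i)/h_i = 3, -3, 1.
  1·m_0 + 6·m_1 + 2·m_2 = 6(Δ_1 - Δ_0) = -36
  2·m_1 + 8·m_2 + 2·m_3 = 6(Δ_2 - Δ_1) = 24
Natural end conditions: m_0 = m_3 = 0.
Solving: m_0 = 0, m_1 = -84/11, m_2 = 54/11, m_3 = 0.
On [1, 3], g'(x) = b_1 + 2c_1·(x - 1) + 3d_1·(x - 1)² with b_1 = Δ_1 - h_1(2m_1 + m_2)/6 = 5/11, c_1 = m_1/2 = -42/11, d_1 = (m_2 - m_1)/(6h_1) = 23/22. So g'(1) = 5/11.

0.4545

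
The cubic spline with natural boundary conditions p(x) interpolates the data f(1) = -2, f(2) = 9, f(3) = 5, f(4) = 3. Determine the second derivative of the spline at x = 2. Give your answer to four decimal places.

Put σ_i = p'' at the i-th knot. Here h = (1, 1, 1) and Δ = (11, -4, -2), so the interior equations h_(i-1)·σ_(i-1) + 2(h_(i-1)+h_i)·σ_i + h_i·σ_(i+1) = 6(Δ_i − Δ_(i-1)) read
  1·σ_0 + 4·σ_1 + 1·σ_2 = 6(Δ_1 - Δ_0) = -90
  1·σ_1 + 4·σ_2 + 1·σ_3 = 6(Δ_2 - Δ_1) = 12
Natural end conditions: σ_0 = σ_3 = 0.
Forward elimination and back-substitution give σ_0 = 0, σ_1 = -124/5, σ_2 = 46/5, σ_3 = 0.

-24.8000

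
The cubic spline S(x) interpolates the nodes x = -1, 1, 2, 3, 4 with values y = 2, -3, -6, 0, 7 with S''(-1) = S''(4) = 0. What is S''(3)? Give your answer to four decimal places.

Let σ_i = S''(x_i). Step sizes h_i = 2, 1, 1, 1; slopes of the chords Δ_i = (y_(i+1) - y_i)/h_i = -5/2, -3, 6, 7.
  2·σ_0 + 6·σ_1 + 1·σ_2 = 6(Δ_1 - Δ_0) = -3
  1·σ_1 + 4·σ_2 + 1·σ_3 = 6(Δ_2 - Δ_1) = 54
  1·σ_2 + 4·σ_3 + 1·σ_4 = 6(Δ_3 - Δ_2) = 6
Natural end conditions: σ_0 = σ_4 = 0.
Solving the tridiagonal system: σ_0 = 0, σ_1 = -255/86, σ_2 = 636/43, σ_3 = -189/86, σ_4 = 0.

-2.1977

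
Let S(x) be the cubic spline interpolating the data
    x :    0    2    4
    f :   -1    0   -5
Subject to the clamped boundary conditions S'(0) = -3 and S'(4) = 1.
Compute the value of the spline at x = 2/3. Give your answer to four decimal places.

-1.4815

Put M_i = S'' at the i-th knot. Here h = (2, 2) and Δ = (1/2, -5/2), so the interior equations h_(i-1)·M_(i-1) + 2(h_(i-1)+h_i)·M_i + h_i·M_(i+1) = 6(Δ_i − Δ_(i-1)) read
  2·M_0 + 8·M_1 + 2·M_2 = 6(Δ_1 - Δ_0) = -18
Clamped end conditions give two more equations: 2h_0·M_0 + h_0·M_1 = 6(Δ_0 - S'(0)) = 21 and h_1·M_1 + 2h_1·M_2 = 6(S'(4) - Δ_1) = 21.
Hence M_0 = 17/2, M_1 = -13/2, M_2 = 17/2.
On [0, 2], S(x) = -1 - 3·x + 17/4·x² - 5/4·x³.
With x = 2/3: S(2/3) = -40/27.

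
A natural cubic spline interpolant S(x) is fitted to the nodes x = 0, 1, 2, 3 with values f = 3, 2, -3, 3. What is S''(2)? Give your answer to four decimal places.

19.2000

Put m_i = S'' at the i-th knot. Here h = (1, 1, 1) and Δ = (-1, -5, 6), so the interior equations h_(i-1)·m_(i-1) + 2(h_(i-1)+h_i)·m_i + h_i·m_(i+1) = 6(Δ_i − Δ_(i-1)) read
  1·m_0 + 4·m_1 + 1·m_2 = 6(Δ_1 - Δ_0) = -24
  1·m_1 + 4·m_2 + 1·m_3 = 6(Δ_2 - Δ_1) = 66
Natural end conditions: m_0 = m_3 = 0.
Hence m_0 = 0, m_1 = -54/5, m_2 = 96/5, m_3 = 0.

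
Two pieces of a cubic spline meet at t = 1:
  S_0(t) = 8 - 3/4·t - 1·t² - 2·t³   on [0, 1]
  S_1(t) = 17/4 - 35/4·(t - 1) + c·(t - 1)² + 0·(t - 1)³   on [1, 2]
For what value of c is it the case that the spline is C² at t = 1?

-7

S_0''(t) = -2 - 12·t, so S_0''(1) = -14. On the right, S_1''(1) = 2c, so c = -7.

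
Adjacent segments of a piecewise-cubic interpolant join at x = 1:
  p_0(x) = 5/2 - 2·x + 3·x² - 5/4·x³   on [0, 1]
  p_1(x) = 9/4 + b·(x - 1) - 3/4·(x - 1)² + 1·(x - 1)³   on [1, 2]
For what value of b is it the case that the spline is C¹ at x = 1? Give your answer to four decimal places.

p_0'(x) = -2 + 6·x - 15/4·x², so p_0'(1) = 1/4. On the right, p_1'(1) = b, so b = 1/4.

0.2500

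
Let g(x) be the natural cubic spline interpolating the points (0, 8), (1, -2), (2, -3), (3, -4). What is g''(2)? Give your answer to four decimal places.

Put m_i = g'' at the i-th knot. Here h = (1, 1, 1) and Δ = (-10, -1, -1), so the interior equations h_(i-1)·m_(i-1) + 2(h_(i-1)+h_i)·m_i + h_i·m_(i+1) = 6(Δ_i − Δ_(i-1)) read
  1·m_0 + 4·m_1 + 1·m_2 = 6(Δ_1 - Δ_0) = 54
  1·m_1 + 4·m_2 + 1·m_3 = 6(Δ_2 - Δ_1) = 0
Natural end conditions: m_0 = m_3 = 0.
Solving the tridiagonal system: m_0 = 0, m_1 = 72/5, m_2 = -18/5, m_3 = 0.

-3.6000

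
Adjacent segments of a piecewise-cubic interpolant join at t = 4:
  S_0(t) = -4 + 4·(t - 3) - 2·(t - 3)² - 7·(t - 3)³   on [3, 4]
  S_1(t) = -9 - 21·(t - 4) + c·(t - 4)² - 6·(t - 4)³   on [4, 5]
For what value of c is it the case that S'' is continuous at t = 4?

-23

S_0''(t) = -4 - 42·(t - 3), so S_0''(4) = -46. On the right, S_1''(4) = 2c, so c = -23.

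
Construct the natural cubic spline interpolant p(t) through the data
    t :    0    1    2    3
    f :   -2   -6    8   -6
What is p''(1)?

Write M_i for p''(x_i). With h_i = 1, 1, 1 and divided differences Δ_i = -4, 14, -14, the continuity of p' gives the tridiagonal system
  1·M_0 + 4·M_1 + 1·M_2 = 6(Δ_1 - Δ_0) = 108
  1·M_1 + 4·M_2 + 1·M_3 = 6(Δ_2 - Δ_1) = -168
Natural end conditions: M_0 = M_3 = 0.
Forward elimination and back-substitution give M_0 = 0, M_1 = 40, M_2 = -52, M_3 = 0.

40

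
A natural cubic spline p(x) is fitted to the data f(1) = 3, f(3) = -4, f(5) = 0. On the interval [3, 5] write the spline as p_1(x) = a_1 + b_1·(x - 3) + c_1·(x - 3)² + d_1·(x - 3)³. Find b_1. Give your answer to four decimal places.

Let M_i = p''(x_i). Step sizes h_i = 2, 2; slopes of the chords Δ_i = (y_(i+1) - y_i)/h_i = -7/2, 2.
  2·M_0 + 8·M_1 + 2·M_2 = 6(Δ_1 - Δ_0) = 33
Natural end conditions: M_0 = M_2 = 0.
Forward elimination and back-substitution give M_0 = 0, M_1 = 33/8, M_2 = 0.
On [3, 5], with p_1(x) = a_1 + b_1·(x - 3) + c_1·(x - 3)² + d_1·(x - 3)³: c_1 = M_1/2 = 33/16, d_1 = (M_2 - M_1)/(6h_1) = -11/32, b_1 = Δ_1 - h_1(2M_1 + M_2)/6 = -3/4.

-0.7500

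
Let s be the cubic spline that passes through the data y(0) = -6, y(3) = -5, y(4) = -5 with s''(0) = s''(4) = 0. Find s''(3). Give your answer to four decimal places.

Put M_i = s'' at the i-th knot. Here h = (3, 1) and Δ = (1/3, 0), so the interior equations h_(i-1)·M_(i-1) + 2(h_(i-1)+h_i)·M_i + h_i·M_(i+1) = 6(Δ_i − Δ_(i-1)) read
  3·M_0 + 8·M_1 + 1·M_2 = 6(Δ_1 - Δ_0) = -2
Natural end conditions: M_0 = M_2 = 0.
Solving the tridiagonal system: M_0 = 0, M_1 = -1/4, M_2 = 0.

-0.2500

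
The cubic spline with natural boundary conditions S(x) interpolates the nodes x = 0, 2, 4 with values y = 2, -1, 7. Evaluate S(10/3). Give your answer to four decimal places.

3.5185

With σ_i denoting the second derivative at x_i, h_i = 2, 2, and Δ_i = (y_(i+1) − y_i)/h_i = -3/2, 4:
  2·σ_0 + 8·σ_1 + 2·σ_2 = 6(Δ_1 - Δ_0) = 33
Natural end conditions: σ_0 = σ_2 = 0.
Hence σ_0 = 0, σ_1 = 33/8, σ_2 = 0.
On [2, 4], S(x) = -1 + 5/4·(x - 2) + 33/16·(x - 2)² - 11/32·(x - 2)³.
With (x - 2) = 4/3: S(10/3) = 95/27.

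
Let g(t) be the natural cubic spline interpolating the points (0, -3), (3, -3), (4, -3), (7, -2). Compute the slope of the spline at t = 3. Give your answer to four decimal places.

-0.0317

Write M_i for g''(x_i). With h_i = 3, 1, 3 and divided differences Δ_i = 0, 0, 1/3, the continuity of g' gives the tridiagonal system
  3·M_0 + 8·M_1 + 1·M_2 = 6(Δ_1 - Δ_0) = 0
  1·M_1 + 8·M_2 + 3·M_3 = 6(Δ_2 - Δ_1) = 2
Natural end conditions: M_0 = M_3 = 0.
Solving the tridiagonal system: M_0 = 0, M_1 = -2/63, M_2 = 16/63, M_3 = 0.
On [3, 4], g'(t) = b_1 + 2c_1·(t - 3) + 3d_1·(t - 3)² with b_1 = Δ_1 - h_1(2M_1 + M_2)/6 = -2/63, c_1 = M_1/2 = -1/63, d_1 = (M_2 - M_1)/(6h_1) = 1/21. So g'(3) = -2/63.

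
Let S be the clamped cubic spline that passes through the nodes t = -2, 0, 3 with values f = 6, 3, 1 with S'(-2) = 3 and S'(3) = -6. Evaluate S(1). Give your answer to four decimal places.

With M_i denoting the second derivative at x_i, h_i = 2, 3, and Δ_i = (y_(i+1) − y_i)/h_i = -3/2, -2/3:
  2·M_0 + 10·M_1 + 3·M_2 = 6(Δ_1 - Δ_0) = 5
Clamped end conditions give two more equations: 2h_0·M_0 + h_0·M_1 = 6(Δ_0 - S'(-2)) = -27 and h_1·M_1 + 2h_1·M_2 = 6(S'(3) - Δ_1) = -32.
Solving: M_0 = -181/20, M_1 = 23/5, M_2 = -229/30.
On [0, 3], S(t) = 3 - 29/20·t + 23/10·t² - 367/540·t³.
With t = 1: S(1) = 428/135.

3.1704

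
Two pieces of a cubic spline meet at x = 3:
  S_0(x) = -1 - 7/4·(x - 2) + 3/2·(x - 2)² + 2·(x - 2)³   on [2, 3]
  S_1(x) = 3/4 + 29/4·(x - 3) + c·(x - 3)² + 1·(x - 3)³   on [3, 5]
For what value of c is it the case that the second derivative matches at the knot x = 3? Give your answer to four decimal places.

7.5000

S_0''(x) = 3 + 12·(x - 2), so S_0''(3) = 15. On the right, S_1''(3) = 2c, so c = 15/2.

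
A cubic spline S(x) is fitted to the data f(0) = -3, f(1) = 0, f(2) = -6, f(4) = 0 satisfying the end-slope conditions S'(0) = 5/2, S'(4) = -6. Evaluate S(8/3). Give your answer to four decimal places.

-4.3771

Write M_i for S''(x_i). With h_i = 1, 1, 2 and divided differences Δ_i = 3, -6, 3, the continuity of S' gives the tridiagonal system
  1·M_0 + 4·M_1 + 1·M_2 = 6(Δ_1 - Δ_0) = -54
  1·M_1 + 6·M_2 + 2·M_3 = 6(Δ_2 - Δ_1) = 54
Clamped end conditions give two more equations: 2h_0·M_0 + h_0·M_1 = 6(Δ_0 - S'(0)) = 3 and h_2·M_2 + 2h_2·M_3 = 6(S'(4) - Δ_2) = -54.
Solving: M_0 = 136/11, M_1 = -239/11, M_2 = 226/11, M_3 = -523/22.
On [2, 4], S(x) = -6 - 61/22·(x - 2) + 113/11·(x - 2)² - 325/88·(x - 2)³.
With (x - 2) = 2/3: S(8/3) = -1300/297.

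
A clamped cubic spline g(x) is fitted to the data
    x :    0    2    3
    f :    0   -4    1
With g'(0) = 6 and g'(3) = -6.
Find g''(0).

Put m_i = g'' at the i-th knot. Here h = (2, 1) and Δ = (-2, 5), so the interior equations h_(i-1)·m_(i-1) + 2(h_(i-1)+h_i)·m_i + h_i·m_(i+1) = 6(Δ_i − Δ_(i-1)) read
  2·m_0 + 6·m_1 + 1·m_2 = 6(Δ_1 - Δ_0) = 42
Clamped end conditions give two more equations: 2h_0·m_0 + h_0·m_1 = 6(Δ_0 - g'(0)) = -48 and h_1·m_1 + 2h_1·m_2 = 6(g'(3) - Δ_1) = -66.
Solving: m_0 = -23, m_1 = 22, m_2 = -44.

-23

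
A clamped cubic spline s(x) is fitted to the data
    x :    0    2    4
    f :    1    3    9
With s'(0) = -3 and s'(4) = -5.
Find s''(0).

4

Put σ_i = s'' at the i-th knot. Here h = (2, 2) and Δ = (1, 3), so the interior equations h_(i-1)·σ_(i-1) + 2(h_(i-1)+h_i)·σ_i + h_i·σ_(i+1) = 6(Δ_i − Δ_(i-1)) read
  2·σ_0 + 8·σ_1 + 2·σ_2 = 6(Δ_1 - Δ_0) = 12
Clamped end conditions give two more equations: 2h_0·σ_0 + h_0·σ_1 = 6(Δ_0 - s'(0)) = 24 and h_1·σ_1 + 2h_1·σ_2 = 6(s'(4) - Δ_1) = -48.
Solving the tridiagonal system: σ_0 = 4, σ_1 = 4, σ_2 = -14.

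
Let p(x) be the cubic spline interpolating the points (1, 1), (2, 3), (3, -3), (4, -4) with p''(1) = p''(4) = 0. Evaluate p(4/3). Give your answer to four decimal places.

2.3975

Let M_i = p''(x_i). Step sizes h_i = 1, 1, 1; slopes of the chords Δ_i = (y_(i+1) - y_i)/h_i = 2, -6, -1.
  1·M_0 + 4·M_1 + 1·M_2 = 6(Δ_1 - Δ_0) = -48
  1·M_1 + 4·M_2 + 1·M_3 = 6(Δ_2 - Δ_1) = 30
Natural end conditions: M_0 = M_3 = 0.
Solving the tridiagonal system: M_0 = 0, M_1 = -74/5, M_2 = 56/5, M_3 = 0.
On [1, 2], p(x) = 1 + 67/15·(x - 1) + 0·(x - 1)² - 37/15·(x - 1)³.
With (x - 1) = 1/3: p(4/3) = 971/405.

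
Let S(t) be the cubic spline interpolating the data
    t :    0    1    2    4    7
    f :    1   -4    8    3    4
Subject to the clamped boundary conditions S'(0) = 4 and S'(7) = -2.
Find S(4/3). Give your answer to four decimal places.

-1.4911

Let σ_i = S''(x_i). Step sizes h_i = 1, 1, 2, 3; slopes of the chords Δ_i = (y_(i+1) - y_i)/h_i = -5, 12, -5/2, 1/3.
  1·σ_0 + 4·σ_1 + 1·σ_2 = 6(Δ_1 - Δ_0) = 102
  1·σ_1 + 6·σ_2 + 2·σ_3 = 6(Δ_2 - Δ_1) = -87
  2·σ_2 + 10·σ_3 + 3·σ_4 = 6(Δ_3 - Δ_2) = 17
Clamped end conditions give two more equations: 2h_0·σ_0 + h_0·σ_1 = 6(Δ_0 - S'(0)) = -54 and h_3·σ_3 + 2h_3·σ_4 = 6(S'(7) - Δ_3) = -14.
Solving: σ_0 = -10183/208, σ_1 = 4567/104, σ_2 = -5137/208, σ_3 = 449/52, σ_4 = -2075/312.
On [1, 2], S(t) = -4 + 615/416·(t - 1) + 4567/208·(t - 1)² - 4757/416·(t - 1)³.
With (t - 1) = 1/3: S(4/3) = -4187/2808.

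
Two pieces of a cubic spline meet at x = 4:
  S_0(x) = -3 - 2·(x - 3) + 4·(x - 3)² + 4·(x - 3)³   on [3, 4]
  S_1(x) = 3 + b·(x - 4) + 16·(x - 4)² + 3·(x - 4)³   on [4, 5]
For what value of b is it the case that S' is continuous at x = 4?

18

S_0'(x) = -2 + 8·(x - 3) + 12·(x - 3)², so S_0'(4) = 18. On the right, S_1'(4) = b, so b = 18.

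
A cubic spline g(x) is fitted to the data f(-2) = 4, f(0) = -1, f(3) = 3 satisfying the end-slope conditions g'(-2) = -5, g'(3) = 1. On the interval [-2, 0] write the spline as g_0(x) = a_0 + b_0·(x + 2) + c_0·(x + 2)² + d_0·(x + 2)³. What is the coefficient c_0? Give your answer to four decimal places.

1.3250

Let M_i = g''(x_i). Step sizes h_i = 2, 3; slopes of the chords Δ_i = (y_(i+1) - y_i)/h_i = -5/2, 4/3.
  2·M_0 + 10·M_1 + 3·M_2 = 6(Δ_1 - Δ_0) = 23
Clamped end conditions give two more equations: 2h_0·M_0 + h_0·M_1 = 6(Δ_0 - g'(-2)) = 15 and h_1·M_1 + 2h_1·M_2 = 6(g'(3) - Δ_1) = -2.
Solving the tridiagonal system: M_0 = 53/20, M_1 = 11/5, M_2 = -43/30.
On [-2, 0], with g_0(x) = a_0 + b_0·(x + 2) + c_0·(x + 2)² + d_0·(x + 2)³: c_0 = M_0/2 = 53/40, d_0 = (M_1 - M_0)/(6h_0) = -3/80, b_0 = Δ_0 - h_0(2M_0 + M_1)/6 = -5.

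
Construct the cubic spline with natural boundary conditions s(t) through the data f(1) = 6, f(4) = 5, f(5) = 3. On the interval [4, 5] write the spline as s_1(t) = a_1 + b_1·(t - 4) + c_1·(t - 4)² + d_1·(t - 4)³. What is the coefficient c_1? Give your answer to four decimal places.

-0.6250

Write M_i for s''(x_i). With h_i = 3, 1 and divided differences Δ_i = -1/3, -2, the continuity of s' gives the tridiagonal system
  3·M_0 + 8·M_1 + 1·M_2 = 6(Δ_1 - Δ_0) = -10
Natural end conditions: M_0 = M_2 = 0.
Solving: M_0 = 0, M_1 = -5/4, M_2 = 0.
On [4, 5], with s_1(t) = a_1 + b_1·(t - 4) + c_1·(t - 4)² + d_1·(t - 4)³: c_1 = M_1/2 = -5/8, d_1 = (M_2 - M_1)/(6h_1) = 5/24, b_1 = Δ_1 - h_1(2M_1 + M_2)/6 = -19/12.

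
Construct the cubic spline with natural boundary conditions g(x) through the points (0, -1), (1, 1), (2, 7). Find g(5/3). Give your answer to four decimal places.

Let m_i = g''(x_i). Step sizes h_i = 1, 1; slopes of the chords Δ_i = (y_(i+1) - y_i)/h_i = 2, 6.
  1·m_0 + 4·m_1 + 1·m_2 = 6(Δ_1 - Δ_0) = 24
Natural end conditions: m_0 = m_2 = 0.
Solving: m_0 = 0, m_1 = 6, m_2 = 0.
On [1, 2], g(x) = 1 + 4·(x - 1) + 3·(x - 1)² - 1·(x - 1)³.
With (x - 1) = 2/3: g(5/3) = 127/27.

4.7037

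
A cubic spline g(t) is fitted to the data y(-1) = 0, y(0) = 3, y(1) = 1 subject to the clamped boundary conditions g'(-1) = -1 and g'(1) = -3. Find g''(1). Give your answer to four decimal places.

Let m_i = g''(x_i). Step sizes h_i = 1, 1; slopes of the chords Δ_i = (y_(i+1) - y_i)/h_i = 3, -2.
  1·m_0 + 4·m_1 + 1·m_2 = 6(Δ_1 - Δ_0) = -30
Clamped end conditions give two more equations: 2h_0·m_0 + h_0·m_1 = 6(Δ_0 - g'(-1)) = 24 and h_1·m_1 + 2h_1·m_2 = 6(g'(1) - Δ_1) = -6.
Hence m_0 = 37/2, m_1 = -13, m_2 = 7/2.

3.5000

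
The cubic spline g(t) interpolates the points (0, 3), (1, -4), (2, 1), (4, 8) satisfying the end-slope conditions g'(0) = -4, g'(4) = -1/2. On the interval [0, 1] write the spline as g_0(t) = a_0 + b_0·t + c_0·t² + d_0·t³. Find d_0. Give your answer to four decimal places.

Write σ_i for g''(x_i). With h_i = 1, 1, 2 and divided differences Δ_i = -7, 5, 7/2, the continuity of g' gives the tridiagonal system
  1·σ_0 + 4·σ_1 + 1·σ_2 = 6(Δ_1 - Δ_0) = 72
  1·σ_1 + 6·σ_2 + 2·σ_3 = 6(Δ_2 - Δ_1) = -9
Clamped end conditions give two more equations: 2h_0·σ_0 + h_0·σ_1 = 6(Δ_0 - g'(0)) = -18 and h_2·σ_2 + 2h_2·σ_3 = 6(g'(4) - Δ_2) = -24.
Solving: σ_0 = -233/11, σ_1 = 268/11, σ_2 = -47/11, σ_3 = -85/22.
On [0, 1], with g_0(t) = a_0 + b_0·t + c_0·t² + d_0·t³: c_0 = σ_0/2 = -233/22, d_0 = (σ_1 - σ_0)/(6h_0) = 167/22, b_0 = Δ_0 - h_0(2σ_0 + σ_1)/6 = -4.

7.5909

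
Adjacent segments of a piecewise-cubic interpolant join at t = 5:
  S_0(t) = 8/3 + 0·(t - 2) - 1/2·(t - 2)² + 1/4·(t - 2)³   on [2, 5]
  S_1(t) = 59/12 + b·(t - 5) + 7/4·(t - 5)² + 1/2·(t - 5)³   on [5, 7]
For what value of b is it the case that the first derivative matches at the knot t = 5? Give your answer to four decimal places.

S_0'(t) = 0 - 1·(t - 2) + 3/4·(t - 2)², so S_0'(5) = 15/4. On the right, S_1'(5) = b, so b = 15/4.

3.7500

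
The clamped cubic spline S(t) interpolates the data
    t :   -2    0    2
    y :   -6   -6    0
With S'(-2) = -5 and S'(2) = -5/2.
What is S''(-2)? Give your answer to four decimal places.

Put M_i = S'' at the i-th knot. Here h = (2, 2) and Δ = (0, 3), so the interior equations h_(i-1)·M_(i-1) + 2(h_(i-1)+h_i)·M_i + h_i·M_(i+1) = 6(Δ_i − Δ_(i-1)) read
  2·M_0 + 8·M_1 + 2·M_2 = 6(Δ_1 - Δ_0) = 18
Clamped end conditions give two more equations: 2h_0·M_0 + h_0·M_1 = 6(Δ_0 - S'(-2)) = 30 and h_1·M_1 + 2h_1·M_2 = 6(S'(2) - Δ_1) = -33.
Solving: M_0 = 47/8, M_1 = 13/4, M_2 = -79/8.

5.8750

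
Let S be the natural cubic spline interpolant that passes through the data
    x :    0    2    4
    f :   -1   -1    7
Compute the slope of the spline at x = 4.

5

With M_i denoting the second derivative at x_i, h_i = 2, 2, and Δ_i = (y_(i+1) − y_i)/h_i = 0, 4:
  2·M_0 + 8·M_1 + 2·M_2 = 6(Δ_1 - Δ_0) = 24
Natural end conditions: M_0 = M_2 = 0.
Solving: M_0 = 0, M_1 = 3, M_2 = 0.
On [2, 4], S'(x) = b_1 + 2c_1·(x - 2) + 3d_1·(x - 2)² with b_1 = Δ_1 - h_1(2M_1 + M_2)/6 = 2, c_1 = M_1/2 = 3/2, d_1 = (M_2 - M_1)/(6h_1) = -1/4. So S'(4) = 5.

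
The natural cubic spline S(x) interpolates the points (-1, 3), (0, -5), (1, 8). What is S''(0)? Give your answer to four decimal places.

31.5000

Put σ_i = S'' at the i-th knot. Here h = (1, 1) and Δ = (-8, 13), so the interior equations h_(i-1)·σ_(i-1) + 2(h_(i-1)+h_i)·σ_i + h_i·σ_(i+1) = 6(Δ_i − Δ_(i-1)) read
  1·σ_0 + 4·σ_1 + 1·σ_2 = 6(Δ_1 - Δ_0) = 126
Natural end conditions: σ_0 = σ_2 = 0.
Forward elimination and back-substitution give σ_0 = 0, σ_1 = 63/2, σ_2 = 0.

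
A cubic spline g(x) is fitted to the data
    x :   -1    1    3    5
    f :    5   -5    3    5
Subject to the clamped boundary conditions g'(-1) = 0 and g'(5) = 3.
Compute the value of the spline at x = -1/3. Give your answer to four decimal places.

2.6444

Write m_i for g''(x_i). With h_i = 2, 2, 2 and divided differences Δ_i = -5, 4, 1, the continuity of g' gives the tridiagonal system
  2·m_0 + 8·m_1 + 2·m_2 = 6(Δ_1 - Δ_0) = 54
  2·m_1 + 8·m_2 + 2·m_3 = 6(Δ_2 - Δ_1) = -18
Clamped end conditions give two more equations: 2h_0·m_0 + h_0·m_1 = 6(Δ_0 - g'(-1)) = -30 and h_2·m_2 + 2h_2·m_3 = 6(g'(5) - Δ_2) = 12.
Solving: m_0 = -67/5, m_1 = 59/5, m_2 = -34/5, m_3 = 32/5.
On [-1, 1], g(x) = 5 + 0·(x + 1) - 67/10·(x + 1)² + 21/10·(x + 1)³.
With (x + 1) = 2/3: g(-1/3) = 119/45.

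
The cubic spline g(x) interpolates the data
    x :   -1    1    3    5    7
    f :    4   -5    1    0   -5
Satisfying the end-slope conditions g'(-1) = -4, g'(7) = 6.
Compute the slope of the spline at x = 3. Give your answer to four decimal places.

Let M_i = g''(x_i). Step sizes h_i = 2, 2, 2, 2; slopes of the chords Δ_i = (y_(i+1) - y_i)/h_i = -9/2, 3, -1/2, -5/2.
  2·M_0 + 8·M_1 + 2·M_2 = 6(Δ_1 - Δ_0) = 45
  2·M_1 + 8·M_2 + 2·M_3 = 6(Δ_2 - Δ_1) = -21
  2·M_2 + 8·M_3 + 2·M_4 = 6(Δ_3 - Δ_2) = -12
Clamped end conditions give two more equations: 2h_0·M_0 + h_0·M_1 = 6(Δ_0 - g'(-1)) = -3 and h_3·M_3 + 2h_3·M_4 = 6(g'(7) - Δ_3) = 51.
Hence M_0 = -73/16, M_1 = 61/8, M_2 = -55/16, M_3 = -35/8, M_4 = 239/16.
On [3, 5], g'(x) = b_2 + 2c_2·(x - 3) + 3d_2·(x - 3)² with b_2 = Δ_2 - h_2(2M_2 + M_3)/6 = 13/4, c_2 = M_2/2 = -55/32, d_2 = (M_3 - M_2)/(6h_2) = -5/64. So g'(3) = 13/4.

3.2500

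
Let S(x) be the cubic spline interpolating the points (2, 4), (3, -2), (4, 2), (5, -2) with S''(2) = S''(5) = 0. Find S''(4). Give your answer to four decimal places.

Let M_i = S''(x_i). Step sizes h_i = 1, 1, 1; slopes of the chords Δ_i = (y_(i+1) - y_i)/h_i = -6, 4, -4.
  1·M_0 + 4·M_1 + 1·M_2 = 6(Δ_1 - Δ_0) = 60
  1·M_1 + 4·M_2 + 1·M_3 = 6(Δ_2 - Δ_1) = -48
Natural end conditions: M_0 = M_3 = 0.
Forward elimination and back-substitution give M_0 = 0, M_1 = 96/5, M_2 = -84/5, M_3 = 0.

-16.8000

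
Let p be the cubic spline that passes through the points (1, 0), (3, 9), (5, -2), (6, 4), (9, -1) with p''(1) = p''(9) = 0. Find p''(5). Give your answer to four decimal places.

Write M_i for p''(x_i). With h_i = 2, 2, 1, 3 and divided differences Δ_i = 9/2, -11/2, 6, -5/3, the continuity of p' gives the tridiagonal system
  2·M_0 + 8·M_1 + 2·M_2 = 6(Δ_1 - Δ_0) = -60
  2·M_1 + 6·M_2 + 1·M_3 = 6(Δ_2 - Δ_1) = 69
  1·M_2 + 8·M_3 + 3·M_4 = 6(Δ_3 - Δ_2) = -46
Natural end conditions: M_0 = M_4 = 0.
Solving: M_0 = 0, M_1 = -502/43, M_2 = 718/43, M_3 = -337/43, M_4 = 0.

16.6977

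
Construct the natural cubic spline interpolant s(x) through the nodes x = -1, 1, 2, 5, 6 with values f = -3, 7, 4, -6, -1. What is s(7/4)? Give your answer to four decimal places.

With M_i denoting the second derivative at x_i, h_i = 2, 1, 3, 1, and Δ_i = (y_(i+1) − y_i)/h_i = 5, -3, -10/3, 5:
  2·M_0 + 6·M_1 + 1·M_2 = 6(Δ_1 - Δ_0) = -48
  1·M_1 + 8·M_2 + 3·M_3 = 6(Δ_2 - Δ_1) = -2
  3·M_2 + 8·M_3 + 1·M_4 = 6(Δ_3 - Δ_2) = 50
Natural end conditions: M_0 = M_4 = 0.
Solving: M_0 = 0, M_1 = -1237/161, M_2 = -306/161, M_3 = 1121/161, M_4 = 0.
On [1, 2], s(x) = 7 - 59/483·(x - 1) - 1237/322·(x - 1)² + 133/138·(x - 1)³.
With (x - 1) = 3/4: s(7/4) = 106215/20608.

5.1541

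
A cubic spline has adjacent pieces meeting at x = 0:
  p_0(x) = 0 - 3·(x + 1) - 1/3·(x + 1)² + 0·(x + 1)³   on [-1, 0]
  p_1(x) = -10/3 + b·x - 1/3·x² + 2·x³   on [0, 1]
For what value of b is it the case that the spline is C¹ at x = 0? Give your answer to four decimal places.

-3.6667

p_0'(x) = -3 - 2/3·(x + 1) + 0·(x + 1)², so p_0'(0) = -11/3. On the right, p_1'(0) = b, so b = -11/3.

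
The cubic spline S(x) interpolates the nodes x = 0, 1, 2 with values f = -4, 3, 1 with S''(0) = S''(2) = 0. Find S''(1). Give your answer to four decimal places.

Let M_i = S''(x_i). Step sizes h_i = 1, 1; slopes of the chords Δ_i = (y_(i+1) - y_i)/h_i = 7, -2.
  1·M_0 + 4·M_1 + 1·M_2 = 6(Δ_1 - Δ_0) = -54
Natural end conditions: M_0 = M_2 = 0.
Solving: M_0 = 0, M_1 = -27/2, M_2 = 0.

-13.5000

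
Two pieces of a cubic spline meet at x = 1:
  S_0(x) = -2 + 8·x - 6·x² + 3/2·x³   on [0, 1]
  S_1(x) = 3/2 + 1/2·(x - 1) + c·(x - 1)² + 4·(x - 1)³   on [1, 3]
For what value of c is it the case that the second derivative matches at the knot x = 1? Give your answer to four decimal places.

-1.5000

S_0''(x) = -12 + 9·x, so S_0''(1) = -3. On the right, S_1''(1) = 2c, so c = -3/2.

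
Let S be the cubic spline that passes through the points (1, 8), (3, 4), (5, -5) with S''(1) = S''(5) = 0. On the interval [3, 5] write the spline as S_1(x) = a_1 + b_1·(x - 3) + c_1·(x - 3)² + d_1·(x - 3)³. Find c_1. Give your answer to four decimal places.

-0.9375

Let M_i = S''(x_i). Step sizes h_i = 2, 2; slopes of the chords Δ_i = (y_(i+1) - y_i)/h_i = -2, -9/2.
  2·M_0 + 8·M_1 + 2·M_2 = 6(Δ_1 - Δ_0) = -15
Natural end conditions: M_0 = M_2 = 0.
Solving: M_0 = 0, M_1 = -15/8, M_2 = 0.
On [3, 5], with S_1(x) = a_1 + b_1·(x - 3) + c_1·(x - 3)² + d_1·(x - 3)³: c_1 = M_1/2 = -15/16, d_1 = (M_2 - M_1)/(6h_1) = 5/32, b_1 = Δ_1 - h_1(2M_1 + M_2)/6 = -13/4.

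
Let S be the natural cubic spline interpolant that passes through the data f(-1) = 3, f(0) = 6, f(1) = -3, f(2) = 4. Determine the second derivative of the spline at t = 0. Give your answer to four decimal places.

Write M_i for S''(x_i). With h_i = 1, 1, 1 and divided differences Δ_i = 3, -9, 7, the continuity of S' gives the tridiagonal system
  1·M_0 + 4·M_1 + 1·M_2 = 6(Δ_1 - Δ_0) = -72
  1·M_1 + 4·M_2 + 1·M_3 = 6(Δ_2 - Δ_1) = 96
Natural end conditions: M_0 = M_3 = 0.
Forward elimination and back-substitution give M_0 = 0, M_1 = -128/5, M_2 = 152/5, M_3 = 0.

-25.6000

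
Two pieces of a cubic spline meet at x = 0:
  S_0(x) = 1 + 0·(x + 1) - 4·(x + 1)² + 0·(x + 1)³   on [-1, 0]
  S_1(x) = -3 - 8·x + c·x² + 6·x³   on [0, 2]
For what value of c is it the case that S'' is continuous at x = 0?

S_0''(x) = -8 + 0·(x + 1), so S_0''(0) = -8. On the right, S_1''(0) = 2c, so c = -4.

-4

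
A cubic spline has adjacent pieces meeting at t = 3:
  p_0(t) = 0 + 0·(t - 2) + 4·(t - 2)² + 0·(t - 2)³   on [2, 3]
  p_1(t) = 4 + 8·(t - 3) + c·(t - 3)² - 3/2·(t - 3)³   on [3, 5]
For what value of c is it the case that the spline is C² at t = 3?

p_0''(t) = 8 + 0·(t - 2), so p_0''(3) = 8. On the right, p_1''(3) = 2c, so c = 4.

4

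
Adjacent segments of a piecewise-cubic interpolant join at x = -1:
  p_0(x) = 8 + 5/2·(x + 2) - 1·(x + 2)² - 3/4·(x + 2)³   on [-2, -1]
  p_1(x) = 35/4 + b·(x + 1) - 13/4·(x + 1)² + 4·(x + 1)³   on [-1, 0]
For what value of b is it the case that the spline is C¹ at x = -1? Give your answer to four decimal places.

-1.7500

p_0'(x) = 5/2 - 2·(x + 2) - 9/4·(x + 2)², so p_0'(-1) = -7/4. On the right, p_1'(-1) = b, so b = -7/4.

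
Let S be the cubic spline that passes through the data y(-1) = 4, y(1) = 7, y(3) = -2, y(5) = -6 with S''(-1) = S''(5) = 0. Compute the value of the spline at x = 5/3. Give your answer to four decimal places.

With M_i denoting the second derivative at x_i, h_i = 2, 2, 2, and Δ_i = (y_(i+1) − y_i)/h_i = 3/2, -9/2, -2:
  2·M_0 + 8·M_1 + 2·M_2 = 6(Δ_1 - Δ_0) = -36
  2·M_1 + 8·M_2 + 2·M_3 = 6(Δ_2 - Δ_1) = 15
Natural end conditions: M_0 = M_3 = 0.
Solving: M_0 = 0, M_1 = -53/10, M_2 = 16/5, M_3 = 0.
On [1, 3], S(x) = 7 - 61/30·(x - 1) - 53/20·(x - 1)² + 17/24·(x - 1)³.
With (x - 1) = 2/3: S(5/3) = 1894/405.

4.6765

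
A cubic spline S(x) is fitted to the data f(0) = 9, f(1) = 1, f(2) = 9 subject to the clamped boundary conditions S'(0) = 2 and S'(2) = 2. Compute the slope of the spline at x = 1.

Let m_i = S''(x_i). Step sizes h_i = 1, 1; slopes of the chords Δ_i = (y_(i+1) - y_i)/h_i = -8, 8.
  1·m_0 + 4·m_1 + 1·m_2 = 6(Δ_1 - Δ_0) = 96
Clamped end conditions give two more equations: 2h_0·m_0 + h_0·m_1 = 6(Δ_0 - S'(0)) = -60 and h_1·m_1 + 2h_1·m_2 = 6(S'(2) - Δ_1) = -36.
Solving the tridiagonal system: m_0 = -54, m_1 = 48, m_2 = -42.
On [1, 2], S'(x) = b_1 + 2c_1·(x - 1) + 3d_1·(x - 1)² with b_1 = Δ_1 - h_1(2m_1 + m_2)/6 = -1, c_1 = m_1/2 = 24, d_1 = (m_2 - m_1)/(6h_1) = -15. So S'(1) = -1.

-1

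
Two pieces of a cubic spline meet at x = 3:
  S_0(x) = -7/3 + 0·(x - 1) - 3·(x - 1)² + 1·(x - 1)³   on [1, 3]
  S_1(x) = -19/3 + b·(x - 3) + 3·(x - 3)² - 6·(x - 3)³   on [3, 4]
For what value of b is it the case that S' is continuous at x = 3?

0

S_0'(x) = 0 - 6·(x - 1) + 3·(x - 1)², so S_0'(3) = 0. On the right, S_1'(3) = b, so b = 0.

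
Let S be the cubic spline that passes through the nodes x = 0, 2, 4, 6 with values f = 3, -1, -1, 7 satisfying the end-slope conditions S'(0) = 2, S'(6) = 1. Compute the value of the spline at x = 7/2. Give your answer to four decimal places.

With M_i denoting the second derivative at x_i, h_i = 2, 2, 2, and Δ_i = (y_(i+1) − y_i)/h_i = -2, 0, 4:
  2·M_0 + 8·M_1 + 2·M_2 = 6(Δ_1 - Δ_0) = 12
  2·M_1 + 8·M_2 + 2·M_3 = 6(Δ_2 - Δ_1) = 24
Clamped end conditions give two more equations: 2h_0·M_0 + h_0·M_1 = 6(Δ_0 - S'(0)) = -24 and h_2·M_2 + 2h_2·M_3 = 6(S'(6) - Δ_2) = -18.
Solving the tridiagonal system: M_0 = -107/15, M_1 = 34/15, M_2 = 61/15, M_3 = -98/15.
On [2, 4], S(x) = -1 - 43/15·(x - 2) + 17/15·(x - 2)² + 3/20·(x - 2)³.
With (x - 2) = 3/2: S(7/2) = -359/160.

-2.2438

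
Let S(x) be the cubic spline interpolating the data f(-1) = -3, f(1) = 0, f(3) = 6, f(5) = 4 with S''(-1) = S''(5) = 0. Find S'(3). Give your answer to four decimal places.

1.3333

With σ_i denoting the second derivative at x_i, h_i = 2, 2, 2, and Δ_i = (y_(i+1) − y_i)/h_i = 3/2, 3, -1:
  2·σ_0 + 8·σ_1 + 2·σ_2 = 6(Δ_1 - Δ_0) = 9
  2·σ_1 + 8·σ_2 + 2·σ_3 = 6(Δ_2 - Δ_1) = -24
Natural end conditions: σ_0 = σ_3 = 0.
Solving: σ_0 = 0, σ_1 = 2, σ_2 = -7/2, σ_3 = 0.
On [3, 5], S'(x) = b_2 + 2c_2·(x - 3) + 3d_2·(x - 3)² with b_2 = Δ_2 - h_2(2σ_2 + σ_3)/6 = 4/3, c_2 = σ_2/2 = -7/4, d_2 = (σ_3 - σ_2)/(6h_2) = 7/24. So S'(3) = 4/3.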